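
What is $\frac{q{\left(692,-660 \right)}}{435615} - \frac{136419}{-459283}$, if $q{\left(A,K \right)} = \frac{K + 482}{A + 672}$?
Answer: $\frac{3684418370453}{12404374970790} \approx 0.29703$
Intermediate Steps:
$q{\left(A,K \right)} = \frac{482 + K}{672 + A}$
$\frac{q{\left(692,-660 \right)}}{435615} - \frac{136419}{-459283} = \frac{\frac{1}{672 + 692} \left(482 - 660\right)}{435615} - \frac{136419}{-459283} = \frac{1}{1364} \left(-178\right) \frac{1}{435615} - - \frac{136419}{459283} = \frac{1}{1364} \left(-178\right) \frac{1}{435615} + \frac{136419}{459283} = \left(- \frac{89}{682}\right) \frac{1}{435615} + \frac{136419}{459283} = - \frac{89}{297089430} + \frac{136419}{459283} = \frac{3684418370453}{12404374970790}$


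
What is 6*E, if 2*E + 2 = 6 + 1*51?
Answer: 165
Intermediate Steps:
E = 55/2 (E = -1 + (6 + 1*51)/2 = -1 + (6 + 51)/2 = -1 + (½)*57 = -1 + 57/2 = 55/2 ≈ 27.500)
6*E = 6*(55/2) = 165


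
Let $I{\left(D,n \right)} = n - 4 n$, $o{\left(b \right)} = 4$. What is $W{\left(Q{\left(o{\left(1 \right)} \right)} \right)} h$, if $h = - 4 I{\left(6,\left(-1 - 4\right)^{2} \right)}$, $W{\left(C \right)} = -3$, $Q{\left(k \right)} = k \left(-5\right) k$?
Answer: $-900$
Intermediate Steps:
$Q{\left(k \right)} = - 5 k^{2}$ ($Q{\left(k \right)} = - 5 k k = - 5 k^{2}$)
$I{\left(D,n \right)} = - 3 n$
$h = 300$ ($h = - 4 \left(- 3 \left(-1 - 4\right)^{2}\right) = - 4 \left(- 3 \left(-5\right)^{2}\right) = - 4 \left(\left(-3\right) 25\right) = \left(-4\right) \left(-75\right) = 300$)
$W{\left(Q{\left(o{\left(1 \right)} \right)} \right)} h = \left(-3\right) 300 = -900$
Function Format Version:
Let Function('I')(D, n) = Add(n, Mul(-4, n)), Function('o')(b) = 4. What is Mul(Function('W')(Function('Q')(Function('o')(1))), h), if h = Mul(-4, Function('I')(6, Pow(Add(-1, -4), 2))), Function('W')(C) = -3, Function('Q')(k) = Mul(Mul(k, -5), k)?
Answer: -900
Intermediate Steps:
Function('Q')(k) = Mul(-5, Pow(k, 2)) (Function('Q')(k) = Mul(Mul(-5, k), k) = Mul(-5, Pow(k, 2)))
Function('I')(D, n) = Mul(-3, n)
h = 300 (h = Mul(-4, Mul(-3, Pow(Add(-1, -4), 2))) = Mul(-4, Mul(-3, Pow(-5, 2))) = Mul(-4, Mul(-3, 25)) = Mul(-4, -75) = 300)
Mul(Function('W')(Function('Q')(Function('o')(1))), h) = Mul(-3, 300) = -900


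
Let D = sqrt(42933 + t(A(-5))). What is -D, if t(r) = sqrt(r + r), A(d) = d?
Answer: -sqrt(42933 + I*sqrt(10)) ≈ -207.2 - 0.0076309*I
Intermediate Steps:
t(r) = sqrt(2)*sqrt(r) (t(r) = sqrt(2*r) = sqrt(2)*sqrt(r))
D = sqrt(42933 + I*sqrt(10)) (D = sqrt(42933 + sqrt(2)*sqrt(-5)) = sqrt(42933 + sqrt(2)*(I*sqrt(5))) = sqrt(42933 + I*sqrt(10)) ≈ 207.2 + 0.0076*I)
-D = -sqrt(42933 + I*sqrt(10))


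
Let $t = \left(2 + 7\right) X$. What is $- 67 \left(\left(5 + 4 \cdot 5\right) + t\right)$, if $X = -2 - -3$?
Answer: $-2278$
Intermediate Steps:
$X = 1$ ($X = -2 + 3 = 1$)
$t = 9$ ($t = \left(2 + 7\right) 1 = 9 \cdot 1 = 9$)
$- 67 \left(\left(5 + 4 \cdot 5\right) + t\right) = - 67 \left(\left(5 + 4 \cdot 5\right) + 9\right) = - 67 \left(\left(5 + 20\right) + 9\right) = - 67 \left(25 + 9\right) = \left(-67\right) 34 = -2278$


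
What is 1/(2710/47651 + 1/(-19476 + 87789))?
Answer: 3255182763/185175881 ≈ 17.579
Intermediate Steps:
1/(2710/47651 + 1/(-19476 + 87789)) = 1/(2710*(1/47651) + 1/68313) = 1/(2710/47651 + 1/68313) = 1/(185175881/3255182763) = 3255182763/185175881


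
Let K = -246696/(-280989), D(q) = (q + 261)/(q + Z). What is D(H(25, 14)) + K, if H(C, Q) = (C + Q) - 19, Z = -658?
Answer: 26144713/59756994 ≈ 0.43752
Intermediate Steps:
H(C, Q) = -19 + C + Q
D(q) = (261 + q)/(-658 + q) (D(q) = (q + 261)/(q - 658) = (261 + q)/(-658 + q))
K = 82232/93663 (K = -246696*(-1/280989) = 82232/93663 ≈ 0.87796)
D(H(25, 14)) + K = (261 + (-19 + 25 + 14))/(-658 + (-19 + 25 + 14)) + 82232/93663 = (261 + 20)/(-658 + 20) + 82232/93663 = 281/(-638) + 82232/93663 = -1/638*281 + 82232/93663 = -281/638 + 82232/93663 = 26144713/59756994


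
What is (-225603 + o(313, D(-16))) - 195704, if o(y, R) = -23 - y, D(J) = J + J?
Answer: -421643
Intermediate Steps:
D(J) = 2*J
(-225603 + o(313, D(-16))) - 195704 = (-225603 + (-23 - 1*313)) - 195704 = (-225603 + (-23 - 313)) - 195704 = (-225603 - 336) - 195704 = -225939 - 195704 = -421643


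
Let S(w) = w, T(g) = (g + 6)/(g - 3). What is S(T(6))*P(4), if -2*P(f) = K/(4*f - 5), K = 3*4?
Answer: -24/11 ≈ -2.1818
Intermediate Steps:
K = 12
T(g) = (6 + g)/(-3 + g)
P(f) = -6/(-5 + 4*f) (P(f) = -6/(4*f - 5) = -6/(-5 + 4*f))
S(T(6))*P(4) = ((6 + 6)/(-3 + 6))*(-6/(-5 + 4*4)) = (12/3)*(-6/(-5 + 16)) = ((⅓)*12)*(-6/11) = 4*(-6*1/11) = 4*(-6/11) = -24/11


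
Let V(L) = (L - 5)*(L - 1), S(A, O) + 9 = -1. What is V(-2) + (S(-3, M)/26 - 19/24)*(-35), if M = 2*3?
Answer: 19397/312 ≈ 62.170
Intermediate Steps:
M = 6
S(A, O) = -10 (S(A, O) = -9 - 1 = -10)
V(L) = (-1 + L)*(-5 + L) (V(L) = (-5 + L)*(-1 + L) = (-1 + L)*(-5 + L))
V(-2) + (S(-3, M)/26 - 19/24)*(-35) = (5 + (-2)² - 6*(-2)) + (-10/26 - 19/24)*(-35) = (5 + 4 + 12) + (-10*1/26 - 19*1/24)*(-35) = 21 + (-5/13 - 19/24)*(-35) = 21 - 367/312*(-35) = 21 + 12845/312 = 19397/312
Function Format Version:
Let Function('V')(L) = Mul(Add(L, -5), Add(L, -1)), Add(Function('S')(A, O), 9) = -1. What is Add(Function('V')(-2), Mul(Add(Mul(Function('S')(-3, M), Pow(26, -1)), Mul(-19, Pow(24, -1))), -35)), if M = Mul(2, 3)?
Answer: Rational(19397, 312) ≈ 62.170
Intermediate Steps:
M = 6
Function('S')(A, O) = -10 (Function('S')(A, O) = Add(-9, -1) = -10)
Function('V')(L) = Mul(Add(-1, L), Add(-5, L)) (Function('V')(L) = Mul(Add(-5, L), Add(-1, L)) = Mul(Add(-1, L), Add(-5, L)))
Add(Function('V')(-2), Mul(Add(Mul(Function('S')(-3, M), Pow(26, -1)), Mul(-19, Pow(24, -1))), -35)) = Add(Add(5, Pow(-2, 2), Mul(-6, -2)), Mul(Add(Mul(-10, Pow(26, -1)), Mul(-19, Pow(24, -1))), -35)) = Add(Add(5, 4, 12), Mul(Add(Mul(-10, Rational(1, 26)), Mul(-19, Rational(1, 24))), -35)) = Add(21, Mul(Add(Rational(-5, 13), Rational(-19, 24)), -35)) = Add(21, Mul(Rational(-367, 312), -35)) = Add(21, Rational(12845, 312)) = Rational(19397, 312)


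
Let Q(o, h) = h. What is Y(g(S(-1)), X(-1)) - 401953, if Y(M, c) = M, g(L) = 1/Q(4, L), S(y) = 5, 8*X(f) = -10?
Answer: -2009764/5 ≈ -4.0195e+5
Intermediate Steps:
X(f) = -5/4 (X(f) = (1/8)*(-10) = -5/4)
g(L) = 1/L
Y(g(S(-1)), X(-1)) - 401953 = 1/5 - 401953 = -2009764/5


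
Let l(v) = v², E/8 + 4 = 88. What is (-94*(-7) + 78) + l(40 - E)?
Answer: 400160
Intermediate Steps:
E = 672 (E = -32 + 8*88 = -32 + 704 = 672)
(-94*(-7) + 78) + l(40 - E) = (-94*(-7) + 78) + (40 - 1*672)² = (658 + 78) + (40 - 672)² = 736 + (-632)² = 736 + 399424 = 400160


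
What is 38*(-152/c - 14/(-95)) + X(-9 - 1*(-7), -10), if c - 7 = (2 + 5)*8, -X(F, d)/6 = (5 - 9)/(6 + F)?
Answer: -25226/315 ≈ -80.083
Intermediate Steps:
X(F, d) = 24/(6 + F) (X(F, d) = -6*(5 - 9)/(6 + F) = -(-24)/(6 + F) = 24/(6 + F))
c = 63 (c = 7 + (2 + 5)*8 = 7 + 7*8 = 7 + 56 = 63)
38*(-152/c - 14/(-95)) + X(-9 - 1*(-7), -10) = 38*(-152/63 - 14/(-95)) + 24/(6 + (-9 - 1*(-7))) = 38*(-152*1/63 - 14*(-1/95)) + 24/(6 + (-9 + 7)) = 38*(-152/63 + 14/95) + 24/(6 - 2) = 38*(-13558/5985) + 24/4 = -27116/315 + 24*(¼) = -27116/315 + 6 = -25226/315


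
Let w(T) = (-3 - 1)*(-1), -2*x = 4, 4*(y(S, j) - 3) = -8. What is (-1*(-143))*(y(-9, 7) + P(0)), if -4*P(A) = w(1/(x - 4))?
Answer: 0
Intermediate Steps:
y(S, j) = 1 (y(S, j) = 3 + (1/4)*(-8) = 3 - 2 = 1)
x = -2 (x = -1/2*4 = -2)
w(T) = 4 (w(T) = -4*(-1) = 4)
P(A) = -1 (P(A) = -1/4*4 = -1)
(-1*(-143))*(y(-9, 7) + P(0)) = (-1*(-143))*(1 - 1) = 143*0 = 0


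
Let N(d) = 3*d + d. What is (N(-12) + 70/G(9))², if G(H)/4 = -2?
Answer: 51529/16 ≈ 3220.6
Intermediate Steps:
N(d) = 4*d
G(H) = -8 (G(H) = 4*(-2) = -8)
(N(-12) + 70/G(9))² = (4*(-12) + 70/(-8))² = (-48 + 70*(-⅛))² = (-48 - 35/4)² = (-227/4)² = 51529/16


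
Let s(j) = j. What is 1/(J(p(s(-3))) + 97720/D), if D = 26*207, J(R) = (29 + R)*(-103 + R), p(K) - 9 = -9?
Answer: -2691/7989157 ≈ -0.00033683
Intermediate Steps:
p(K) = 0 (p(K) = 9 - 9 = 0)
J(R) = (-103 + R)*(29 + R)
D = 5382
1/(J(p(s(-3))) + 97720/D) = 1/((-2987 + 0² - 74*0) + 97720/5382) = 1/((-2987 + 0 + 0) + 97720*(1/5382)) = 1/(-2987 + 48860/2691) = 1/(-7989157/2691) = -2691/7989157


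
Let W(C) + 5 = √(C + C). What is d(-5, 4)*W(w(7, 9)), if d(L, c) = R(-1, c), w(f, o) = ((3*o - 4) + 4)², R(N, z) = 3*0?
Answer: 0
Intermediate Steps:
R(N, z) = 0
w(f, o) = 9*o² (w(f, o) = ((-4 + 3*o) + 4)² = (3*o)² = 9*o²)
d(L, c) = 0
W(C) = -5 + √2*√C (W(C) = -5 + √(C + C) = -5 + √(2*C) = -5 + √2*√C)
d(-5, 4)*W(w(7, 9)) = 0*(-5 + √2*√(9*9²)) = 0*(-5 + √2*√(9*81)) = 0*(-5 + √2*√729) = 0*(-5 + √2*27) = 0*(-5 + 27*√2) = 0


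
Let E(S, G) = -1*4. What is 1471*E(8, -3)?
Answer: -5884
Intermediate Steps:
E(S, G) = -4
1471*E(8, -3) = 1471*(-4) = -5884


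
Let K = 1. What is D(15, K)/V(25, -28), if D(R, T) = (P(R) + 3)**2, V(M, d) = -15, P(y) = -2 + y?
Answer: -256/15 ≈ -17.067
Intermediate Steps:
D(R, T) = (1 + R)**2 (D(R, T) = ((-2 + R) + 3)**2 = (1 + R)**2)
D(15, K)/V(25, -28) = (1 + 15)**2/(-15) = 16**2*(-1/15) = 256*(-1/15) = -256/15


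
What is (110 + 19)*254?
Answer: 32766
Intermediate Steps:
(110 + 19)*254 = 129*254 = 32766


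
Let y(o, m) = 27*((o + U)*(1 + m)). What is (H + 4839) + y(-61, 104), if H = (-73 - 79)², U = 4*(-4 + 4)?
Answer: -144992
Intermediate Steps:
U = 0 (U = 4*0 = 0)
y(o, m) = 27*o*(1 + m) (y(o, m) = 27*((o + 0)*(1 + m)) = 27*(o*(1 + m)) = 27*o*(1 + m))
H = 23104 (H = (-152)² = 23104)
(H + 4839) + y(-61, 104) = (23104 + 4839) + 27*(-61)*(1 + 104) = 27943 + 27*(-61)*105 = 27943 - 172935 = -144992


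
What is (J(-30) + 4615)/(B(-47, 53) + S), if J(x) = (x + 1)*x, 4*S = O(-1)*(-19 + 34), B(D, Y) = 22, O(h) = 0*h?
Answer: 5485/22 ≈ 249.32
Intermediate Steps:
O(h) = 0
S = 0 (S = (0*(-19 + 34))/4 = (0*15)/4 = (¼)*0 = 0)
J(x) = x*(1 + x) (J(x) = (1 + x)*x = x*(1 + x))
(J(-30) + 4615)/(B(-47, 53) + S) = (-30*(1 - 30) + 4615)/(22 + 0) = (-30*(-29) + 4615)/22 = (870 + 4615)*(1/22) = 5485*(1/22) = 5485/22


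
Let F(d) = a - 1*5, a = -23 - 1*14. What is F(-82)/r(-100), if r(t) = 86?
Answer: -21/43 ≈ -0.48837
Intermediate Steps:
a = -37 (a = -23 - 14 = -37)
F(d) = -42 (F(d) = -37 - 1*5 = -37 - 5 = -42)
F(-82)/r(-100) = -42/86 = -42*1/86 = -21/43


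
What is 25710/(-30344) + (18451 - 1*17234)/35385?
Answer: -436409851/536861220 ≈ -0.81289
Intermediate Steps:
25710/(-30344) + (18451 - 1*17234)/35385 = 25710*(-1/30344) + (18451 - 17234)*(1/35385) = -12855/15172 + 1217*(1/35385) = -12855/15172 + 1217/35385 = -436409851/536861220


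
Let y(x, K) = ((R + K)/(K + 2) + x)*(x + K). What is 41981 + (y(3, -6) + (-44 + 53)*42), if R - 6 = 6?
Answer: 84709/2 ≈ 42355.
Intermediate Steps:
R = 12 (R = 6 + 6 = 12)
y(x, K) = (K + x)*(x + (12 + K)/(2 + K)) (y(x, K) = ((12 + K)/(K + 2) + x)*(x + K) = ((12 + K)/(2 + K) + x)*(K + x) = (x + (12 + K)/(2 + K))*(K + x) = (K + x)*(x + (12 + K)/(2 + K)))
41981 + (y(3, -6) + (-44 + 53)*42) = 41981 + (((-6)² + 2*3² + 12*(-6) + 12*3 - 6*3² + 3*(-6)² + 3*(-6)*3)/(2 - 6) + (-44 + 53)*42) = 41981 + ((36 + 2*9 - 72 + 36 - 6*9 + 3*36 - 54)/(-4) + 9*42) = 41981 + (-(36 + 18 - 72 + 36 - 54 + 108 - 54)/4 + 378) = 41981 + (-¼*18 + 378) = 41981 + (-9/2 + 378) = 41981 + 747/2 = 84709/2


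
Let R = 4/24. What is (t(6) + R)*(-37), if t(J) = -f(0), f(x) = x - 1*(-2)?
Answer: 407/6 ≈ 67.833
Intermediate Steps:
f(x) = 2 + x (f(x) = x + 2 = 2 + x)
R = 1/6 (R = 4*(1/24) = 1/6 ≈ 0.16667)
t(J) = -2 (t(J) = -(2 + 0) = -1*2 = -2)
(t(6) + R)*(-37) = (-2 + 1/6)*(-37) = -11/6*(-37) = 407/6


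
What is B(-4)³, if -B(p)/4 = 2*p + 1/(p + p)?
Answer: 274625/8 ≈ 34328.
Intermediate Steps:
B(p) = -8*p - 2/p (B(p) = -4*(2*p + 1/(p + p)) = -4*(2*p + 1/(2*p)) = -4*(1/(2*p) + 2*p) = -8*p - 2/p)
B(-4)³ = (-8*(-4) - 2/(-4))³ = (32 - 2*(-¼))³ = (32 + ½)³ = (65/2)³ = 274625/8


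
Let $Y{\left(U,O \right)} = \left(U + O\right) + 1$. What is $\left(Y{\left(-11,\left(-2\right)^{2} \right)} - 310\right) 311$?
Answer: $-98276$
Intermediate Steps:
$Y{\left(U,O \right)} = 1 + O + U$ ($Y{\left(U,O \right)} = \left(O + U\right) + 1 = 1 + O + U$)
$\left(Y{\left(-11,\left(-2\right)^{2} \right)} - 310\right) 311 = \left(\left(1 + \left(-2\right)^{2} - 11\right) - 310\right) 311 = \left(\left(1 + 4 - 11\right) - 310\right) 311 = \left(-6 - 310\right) 311 = \left(-316\right) 311 = -98276$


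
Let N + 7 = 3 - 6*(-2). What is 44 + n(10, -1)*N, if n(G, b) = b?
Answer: 36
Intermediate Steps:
N = 8 (N = -7 + (3 - 6*(-2)) = -7 + (3 + 12) = -7 + 15 = 8)
44 + n(10, -1)*N = 44 - 1*8 = 44 - 8 = 36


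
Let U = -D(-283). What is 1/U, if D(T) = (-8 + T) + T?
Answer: 1/574 ≈ 0.0017422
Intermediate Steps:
D(T) = -8 + 2*T
U = 574 (U = -(-8 + 2*(-283)) = -(-8 - 566) = -1*(-574) = 574)
1/U = 1/574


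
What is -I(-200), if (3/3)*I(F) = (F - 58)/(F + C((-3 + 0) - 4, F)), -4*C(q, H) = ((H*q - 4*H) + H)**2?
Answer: -43/166700 ≈ -0.00025795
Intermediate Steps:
C(q, H) = -(-3*H + H*q)**2/4 (C(q, H) = -((H*q - 4*H) + H)**2/4 = -((-4*H + H*q) + H)**2/4 = -(-3*H + H*q)**2/4)
I(F) = (-58 + F)/(F - 25*F**2) (I(F) = (F - 58)/(F - F**2*(-3 + ((-3 + 0) - 4))**2/4) = (-58 + F)/(F - F**2*(-3 + (-3 - 4))**2/4) = (-58 + F)/(F - F**2*(-3 - 7)**2/4) = (-58 + F)/(F - 1/4*F**2*(-10)**2) = (-58 + F)/(F - 1/4*F**2*100) = (-58 + F)/(F - 25*F**2))
-I(-200) = -(58 - 1*(-200))/((-200)*(-1 + 25*(-200))) = -(-1)*(58 + 200)/(200*(-1 - 5000)) = -(-1)*258/(200*(-5001)) = -(-1)*(-1)*258/(200*5001) = -1*43/166700 = -43/166700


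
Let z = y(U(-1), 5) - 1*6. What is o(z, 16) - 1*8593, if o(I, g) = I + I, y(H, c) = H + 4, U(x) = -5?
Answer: -8607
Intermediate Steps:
y(H, c) = 4 + H
z = -7 (z = (4 - 5) - 1*6 = -1 - 6 = -7)
o(I, g) = 2*I
o(z, 16) - 1*8593 = 2*(-7) - 1*8593 = -14 - 8593 = -8607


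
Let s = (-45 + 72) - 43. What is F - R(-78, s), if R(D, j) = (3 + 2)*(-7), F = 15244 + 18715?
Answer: 33994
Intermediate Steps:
s = -16 (s = 27 - 43 = -16)
F = 33959
R(D, j) = -35 (R(D, j) = 5*(-7) = -35)
F - R(-78, s) = 33959 - 1*(-35) = 33959 + 35 = 33994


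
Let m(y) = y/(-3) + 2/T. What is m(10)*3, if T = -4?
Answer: -23/2 ≈ -11.500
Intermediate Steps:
m(y) = -½ - y/3 (m(y) = y/(-3) + 2/(-4) = y*(-⅓) + 2*(-¼) = -y/3 - ½ = -½ - y/3)
m(10)*3 = (-½ - ⅓*10)*3 = (-½ - 10/3)*3 = -23/6*3 = -23/2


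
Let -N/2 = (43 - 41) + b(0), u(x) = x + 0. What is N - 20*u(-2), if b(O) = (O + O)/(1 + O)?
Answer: 36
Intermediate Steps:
b(O) = 2*O/(1 + O) (b(O) = (2*O)/(1 + O) = 2*O/(1 + O))
u(x) = x
N = -4 (N = -2*((43 - 41) + 2*0/(1 + 0)) = -2*(2 + 2*0/1) = -2*(2 + 2*0*1) = -2*(2 + 0) = -2*2 = -4)
N - 20*u(-2) = -4 - 20*(-2) = -4 + 40 = 36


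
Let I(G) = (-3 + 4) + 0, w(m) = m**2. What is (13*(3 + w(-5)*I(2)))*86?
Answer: 31304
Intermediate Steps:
I(G) = 1 (I(G) = 1 + 0 = 1)
(13*(3 + w(-5)*I(2)))*86 = (13*(3 + (-5)**2*1))*86 = (13*(3 + 25*1))*86 = (13*(3 + 25))*86 = (13*28)*86 = 364*86 = 31304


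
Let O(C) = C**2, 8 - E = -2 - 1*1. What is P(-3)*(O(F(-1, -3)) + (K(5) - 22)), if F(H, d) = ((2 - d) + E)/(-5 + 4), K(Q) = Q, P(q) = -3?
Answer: -717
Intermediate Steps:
E = 11 (E = 8 - (-2 - 1*1) = 8 - (-2 - 1) = 8 - 1*(-3) = 8 + 3 = 11)
F(H, d) = -13 + d (F(H, d) = ((2 - d) + 11)/(-5 + 4) = (13 - d)/(-1) = (13 - d)*(-1) = -13 + d)
P(-3)*(O(F(-1, -3)) + (K(5) - 22)) = -3*((-13 - 3)**2 + (5 - 22)) = -3*((-16)**2 - 17) = -3*(256 - 17) = -3*239 = -717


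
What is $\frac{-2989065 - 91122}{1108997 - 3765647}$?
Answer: $\frac{1026729}{885550} \approx 1.1594$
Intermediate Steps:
$\frac{-2989065 - 91122}{1108997 - 3765647} = - \frac{3080187}{-2656650} = \left(-3080187\right) \left(- \frac{1}{2656650}\right) = \frac{1026729}{885550}$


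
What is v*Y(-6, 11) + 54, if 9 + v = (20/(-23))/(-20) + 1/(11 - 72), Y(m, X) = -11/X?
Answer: 88351/1403 ≈ 62.973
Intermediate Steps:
v = -12589/1403 (v = -9 + ((20/(-23))/(-20) + 1/(11 - 72)) = -9 + ((20*(-1/23))*(-1/20) + 1/(-61)) = -9 + (-20/23*(-1/20) - 1/61) = -9 + (1/23 - 1/61) = -9 + 38/1403 = -12589/1403 ≈ -8.9729)
v*Y(-6, 11) + 54 = -(-138479)/(1403*11) + 54 = -12589/1403*(-1) + 54 = 12589/1403 + 54 = 88351/1403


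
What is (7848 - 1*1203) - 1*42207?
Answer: -35562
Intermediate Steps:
(7848 - 1*1203) - 1*42207 = (7848 - 1203) - 42207 = 6645 - 42207 = -35562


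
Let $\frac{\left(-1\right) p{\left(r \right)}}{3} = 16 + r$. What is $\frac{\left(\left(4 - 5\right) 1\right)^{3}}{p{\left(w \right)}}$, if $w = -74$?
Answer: $- \frac{1}{174} \approx -0.0057471$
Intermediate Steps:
$p{\left(r \right)} = -48 - 3 r$ ($p{\left(r \right)} = - 3 \left(16 + r\right) = -48 - 3 r$)
$\frac{\left(\left(4 - 5\right) 1\right)^{3}}{p{\left(w \right)}} = \frac{\left(\left(4 - 5\right) 1\right)^{3}}{-48 - -222} = \frac{\left(\left(-1\right) 1\right)^{3}}{-48 + 222} = \frac{\left(-1\right)^{3}}{174} = \left(-1\right) \frac{1}{174} = - \frac{1}{174}$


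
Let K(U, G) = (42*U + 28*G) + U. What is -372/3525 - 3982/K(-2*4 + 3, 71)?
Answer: -4898702/2083275 ≈ -2.3514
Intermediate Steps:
K(U, G) = 28*G + 43*U (K(U, G) = (28*G + 42*U) + U = 28*G + 43*U)
-372/3525 - 3982/K(-2*4 + 3, 71) = -372/3525 - 3982/(28*71 + 43*(-2*4 + 3)) = -372*1/3525 - 3982/(1988 + 43*(-8 + 3)) = -124/1175 - 3982/(1988 + 43*(-5)) = -124/1175 - 3982/(1988 - 215) = -124/1175 - 3982/1773 = -4898702/2083275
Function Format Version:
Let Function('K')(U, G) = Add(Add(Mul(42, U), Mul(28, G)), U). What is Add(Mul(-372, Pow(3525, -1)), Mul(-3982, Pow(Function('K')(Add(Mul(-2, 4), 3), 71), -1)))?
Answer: Rational(-4898702, 2083275) ≈ -2.3514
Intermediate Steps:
Function('K')(U, G) = Add(Mul(28, G), Mul(43, U)) (Function('K')(U, G) = Add(Add(Mul(28, G), Mul(42, U)), U) = Add(Mul(28, G), Mul(43, U)))
Add(Mul(-372, Pow(3525, -1)), Mul(-3982, Pow(Function('K')(Add(Mul(-2, 4), 3), 71), -1))) = Add(Mul(-372, Pow(3525, -1)), Mul(-3982, Pow(Add(Mul(28, 71), Mul(43, Add(Mul(-2, 4), 3))), -1))) = Add(Mul(-372, Rational(1, 3525)), Mul(-3982, Pow(Add(1988, Mul(43, Add(-8, 3))), -1))) = Add(Rational(-124, 1175), Mul(-3982, Pow(Add(1988, Mul(43, -5)), -1))) = Add(Rational(-124, 1175), Mul(-3982, Pow(Add(1988, -215), -1))) = Add(Rational(-124, 1175), Mul(-3982, Pow(1773, -1))) = Add(Rational(-124, 1175), Mul(-3982, Rational(1, 1773))) = Add(Rational(-124, 1175), Rational(-3982, 1773)) = Rational(-4898702, 2083275)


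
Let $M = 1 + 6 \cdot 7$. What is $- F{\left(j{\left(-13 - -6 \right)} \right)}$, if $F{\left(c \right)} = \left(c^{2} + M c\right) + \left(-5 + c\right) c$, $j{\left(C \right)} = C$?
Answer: $168$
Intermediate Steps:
$M = 43$ ($M = 1 + 42 = 43$)
$F{\left(c \right)} = c^{2} + 43 c + c \left(-5 + c\right)$ ($F{\left(c \right)} = \left(c^{2} + 43 c\right) + \left(-5 + c\right) c = \left(c^{2} + 43 c\right) + c \left(-5 + c\right) = c^{2} + 43 c + c \left(-5 + c\right)$)
$- F{\left(j{\left(-13 - -6 \right)} \right)} = - 2 \left(-13 - -6\right) \left(19 - 7\right) = - 2 \left(-13 + 6\right) \left(19 + \left(-13 + 6\right)\right) = - 2 \left(-7\right) \left(19 - 7\right) = - 2 \left(-7\right) 12 = \left(-1\right) \left(-168\right) = 168$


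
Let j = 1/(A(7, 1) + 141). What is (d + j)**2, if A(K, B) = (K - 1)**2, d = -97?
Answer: 294740224/31329 ≈ 9407.9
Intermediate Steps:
A(K, B) = (-1 + K)**2
j = 1/177 (j = 1/((-1 + 7)**2 + 141) = 1/(6**2 + 141) = 1/(36 + 141) = 1/177 ≈ 0.0056497)
(d + j)**2 = (-97 + 1/177)**2 = (-17168/177)**2 = 294740224/31329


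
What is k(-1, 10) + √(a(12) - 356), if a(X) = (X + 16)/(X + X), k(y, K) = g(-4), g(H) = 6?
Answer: 6 + I*√12774/6 ≈ 6.0 + 18.837*I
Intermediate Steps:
k(y, K) = 6
a(X) = (16 + X)/(2*X) (a(X) = (16 + X)/((2*X)) = (16 + X)*(1/(2*X)) = (16 + X)/(2*X))
k(-1, 10) + √(a(12) - 356) = 6 + √((½)*(16 + 12)/12 - 356) = 6 + √((½)*(1/12)*28 - 356) = 6 + √(7/6 - 356) = 6 + √(-2129/6) = 6 + I*√12774/6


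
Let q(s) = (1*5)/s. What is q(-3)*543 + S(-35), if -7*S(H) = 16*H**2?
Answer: -3705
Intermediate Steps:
S(H) = -16*H**2/7
q(s) = 5/s
q(-3)*543 + S(-35) = (5/(-3))*543 - 16/7*(-35)**2 = (5*(-1/3))*543 - 16/7*1225 = -5/3*543 - 2800 = -905 - 2800 = -3705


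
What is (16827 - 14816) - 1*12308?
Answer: -10297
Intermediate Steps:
(16827 - 14816) - 1*12308 = 2011 - 12308 = -10297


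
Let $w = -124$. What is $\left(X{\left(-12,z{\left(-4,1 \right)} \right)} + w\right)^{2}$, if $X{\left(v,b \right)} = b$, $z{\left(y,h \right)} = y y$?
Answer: $11664$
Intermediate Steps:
$z{\left(y,h \right)} = y^{2}$
$\left(X{\left(-12,z{\left(-4,1 \right)} \right)} + w\right)^{2} = \left(\left(-4\right)^{2} - 124\right)^{2} = \left(16 - 124\right)^{2} = \left(-108\right)^{2} = 11664$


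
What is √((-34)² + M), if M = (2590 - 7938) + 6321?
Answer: √2129 ≈ 46.141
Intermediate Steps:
M = 973 (M = -5348 + 6321 = 973)
√((-34)² + M) = √((-34)² + 973) = √(1156 + 973) = √2129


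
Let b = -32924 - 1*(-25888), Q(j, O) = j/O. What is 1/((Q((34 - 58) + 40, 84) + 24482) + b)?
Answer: 21/366370 ≈ 5.7319e-5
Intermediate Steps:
b = -7036 (b = -32924 + 25888 = -7036)
1/((Q((34 - 58) + 40, 84) + 24482) + b) = 1/((((34 - 58) + 40)/84 + 24482) - 7036) = 1/(((-24 + 40)*(1/84) + 24482) - 7036) = 1/((16*(1/84) + 24482) - 7036) = 1/((4/21 + 24482) - 7036) = 1/(514126/21 - 7036) = 1/(366370/21) = 21/366370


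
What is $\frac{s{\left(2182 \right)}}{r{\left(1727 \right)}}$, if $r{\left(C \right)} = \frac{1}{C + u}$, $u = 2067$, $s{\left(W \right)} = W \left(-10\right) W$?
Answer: $-180637044560$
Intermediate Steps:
$s{\left(W \right)} = - 10 W^{2}$ ($s{\left(W \right)} = - 10 W W = - 10 W^{2}$)
$r{\left(C \right)} = \frac{1}{2067 + C}$ ($r{\left(C \right)} = \frac{1}{C + 2067} = \frac{1}{2067 + C}$)
$\frac{s{\left(2182 \right)}}{r{\left(1727 \right)}} = \frac{\left(-10\right) 2182^{2}}{\frac{1}{2067 + 1727}} = \frac{\left(-10\right) 4761124}{\frac{1}{3794}} = - 47611240 \frac{1}{\frac{1}{3794}} = \left(-47611240\right) 3794 = -180637044560$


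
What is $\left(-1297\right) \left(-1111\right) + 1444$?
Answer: $1442411$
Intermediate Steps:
$\left(-1297\right) \left(-1111\right) + 1444 = 1440967 + 1444 = 1442411$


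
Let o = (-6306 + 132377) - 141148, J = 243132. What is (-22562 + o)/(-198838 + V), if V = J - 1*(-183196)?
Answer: -37639/227490 ≈ -0.16545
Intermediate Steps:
o = -15077 (o = 126071 - 141148 = -15077)
V = 426328 (V = 243132 - 1*(-183196) = 243132 + 183196 = 426328)
(-22562 + o)/(-198838 + V) = (-22562 - 15077)/(-198838 + 426328) = -37639/227490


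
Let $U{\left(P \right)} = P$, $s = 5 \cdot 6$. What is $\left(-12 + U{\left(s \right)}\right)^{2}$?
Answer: $324$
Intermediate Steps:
$s = 30$
$\left(-12 + U{\left(s \right)}\right)^{2} = \left(-12 + 30\right)^{2} = 18^{2} = 324$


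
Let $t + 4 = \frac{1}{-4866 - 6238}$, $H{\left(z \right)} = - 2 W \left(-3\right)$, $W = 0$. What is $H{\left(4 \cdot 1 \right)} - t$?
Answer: $\frac{44417}{11104} \approx 4.0001$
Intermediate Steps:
$H{\left(z \right)} = 0$ ($H{\left(z \right)} = \left(-2\right) 0 \left(-3\right) = 0 \left(-3\right) = 0$)
$t = - \frac{44417}{11104}$ ($t = -4 + \frac{1}{-4866 - 6238} = -4 + \frac{1}{-11104} = -4 - \frac{1}{11104} = - \frac{44417}{11104} \approx -4.0001$)
$H{\left(4 \cdot 1 \right)} - t = 0 - - \frac{44417}{11104} = 0 + \frac{44417}{11104} = \frac{44417}{11104}$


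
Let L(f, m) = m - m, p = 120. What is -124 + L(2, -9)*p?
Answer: -124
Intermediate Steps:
L(f, m) = 0
-124 + L(2, -9)*p = -124 + 0*120 = -124 + 0 = -124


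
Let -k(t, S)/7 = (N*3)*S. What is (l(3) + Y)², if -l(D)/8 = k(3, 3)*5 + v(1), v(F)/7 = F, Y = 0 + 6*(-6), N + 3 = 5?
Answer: 24482704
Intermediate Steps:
N = 2 (N = -3 + 5 = 2)
Y = -36 (Y = 0 - 36 = -36)
v(F) = 7*F
k(t, S) = -42*S (k(t, S) = -7*2*3*S = -42*S)
l(D) = 4984 (l(D) = -8*(-42*3*5 + 7*1) = -8*(-126*5 + 7) = -8*(-630 + 7) = -8*(-623) = 4984)
(l(3) + Y)² = (4984 - 36)² = 4948² = 24482704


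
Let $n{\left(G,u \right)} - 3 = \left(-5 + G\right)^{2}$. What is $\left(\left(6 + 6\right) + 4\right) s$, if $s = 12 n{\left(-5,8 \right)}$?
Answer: $19776$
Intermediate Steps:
$n{\left(G,u \right)} = 3 + \left(-5 + G\right)^{2}$
$s = 1236$ ($s = 12 \left(3 + \left(-5 - 5\right)^{2}\right) = 12 \left(3 + \left(-10\right)^{2}\right) = 12 \left(3 + 100\right) = 12 \cdot 103 = 1236$)
$\left(\left(6 + 6\right) + 4\right) s = \left(\left(6 + 6\right) + 4\right) 1236 = \left(12 + 4\right) 1236 = 16 \cdot 1236 = 19776$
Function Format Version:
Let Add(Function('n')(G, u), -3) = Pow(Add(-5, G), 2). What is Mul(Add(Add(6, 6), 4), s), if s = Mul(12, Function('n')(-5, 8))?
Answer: 19776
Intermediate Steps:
Function('n')(G, u) = Add(3, Pow(Add(-5, G), 2))
s = 1236 (s = Mul(12, Add(3, Pow(Add(-5, -5), 2))) = Mul(12, Add(3, Pow(-10, 2))) = Mul(12, Add(3, 100)) = Mul(12, 103) = 1236)
Mul(Add(Add(6, 6), 4), s) = Mul(Add(Add(6, 6), 4), 1236) = Mul(Add(12, 4), 1236) = Mul(16, 1236) = 19776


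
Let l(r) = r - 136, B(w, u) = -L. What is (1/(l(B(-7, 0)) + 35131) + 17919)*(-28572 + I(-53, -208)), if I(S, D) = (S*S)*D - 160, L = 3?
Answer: -96091694730899/8748 ≈ -1.0984e+10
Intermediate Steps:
B(w, u) = -3 (B(w, u) = -1*3 = -3)
I(S, D) = -160 + D*S² (I(S, D) = S²*D - 160 = D*S² - 160 = -160 + D*S²)
l(r) = -136 + r
(1/(l(B(-7, 0)) + 35131) + 17919)*(-28572 + I(-53, -208)) = (1/((-136 - 3) + 35131) + 17919)*(-28572 + (-160 - 208*(-53)²)) = (1/(-139 + 35131) + 17919)*(-28572 + (-160 - 208*2809)) = (1/34992 + 17919)*(-28572 + (-160 - 584272)) = (1/34992 + 17919)*(-28572 - 584432) = (627021649/34992)*(-613004) = -96091694730899/8748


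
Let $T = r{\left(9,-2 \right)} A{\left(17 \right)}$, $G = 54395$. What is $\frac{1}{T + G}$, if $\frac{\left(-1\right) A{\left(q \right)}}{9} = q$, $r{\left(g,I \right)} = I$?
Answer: $\frac{1}{54701} \approx 1.8281 \cdot 10^{-5}$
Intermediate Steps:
$A{\left(q \right)} = - 9 q$
$T = 306$ ($T = - 2 \left(\left(-9\right) 17\right) = \left(-2\right) \left(-153\right) = 306$)
$\frac{1}{T + G} = \frac{1}{306 + 54395} = \frac{1}{54701}$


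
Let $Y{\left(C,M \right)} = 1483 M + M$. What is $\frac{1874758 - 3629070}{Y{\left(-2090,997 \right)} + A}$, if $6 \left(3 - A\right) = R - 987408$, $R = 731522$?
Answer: $- \frac{1315734}{1141649} \approx -1.1525$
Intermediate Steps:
$Y{\left(C,M \right)} = 1484 M$
$A = \frac{127952}{3}$ ($A = 3 - \frac{731522 - 987408}{6} = 3 - - \frac{127943}{3} = 3 + \frac{127943}{3} = \frac{127952}{3} \approx 42651.0$)
$\frac{1874758 - 3629070}{Y{\left(-2090,997 \right)} + A} = \frac{1874758 - 3629070}{1484 \cdot 997 + \frac{127952}{3}} = - \frac{1754312}{1479548 + \frac{127952}{3}} = - \frac{1754312}{\frac{4566596}{3}} = \left(-1754312\right) \frac{3}{4566596} = - \frac{1315734}{1141649}$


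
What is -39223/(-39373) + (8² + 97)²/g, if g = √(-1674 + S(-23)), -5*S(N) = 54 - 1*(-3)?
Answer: 39223/39373 - 25921*I*√15/159 ≈ 0.99619 - 631.39*I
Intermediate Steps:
S(N) = -57/5 (S(N) = -(54 - 1*(-3))/5 = -(54 + 3)/5 = -⅕*57 = -57/5)
g = 53*I*√15/5 (g = √(-1674 - 57/5) = √(-8427/5) = 53*I*√15/5 ≈ 41.054*I)
-39223/(-39373) + (8² + 97)²/g = -39223/(-39373) + (8² + 97)²/((53*I*√15/5)) = -39223*(-1/39373) + (64 + 97)²*(-I*√15/159) = 39223/39373 + 161²*(-I*√15/159) = 39223/39373 + 25921*(-I*√15/159) = 39223/39373 - 25921*I*√15/159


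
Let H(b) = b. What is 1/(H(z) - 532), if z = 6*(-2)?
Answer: -1/544 ≈ -0.0018382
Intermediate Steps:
z = -12
1/(H(z) - 532) = 1/(-12 - 532) = 1/(-544) = -1/544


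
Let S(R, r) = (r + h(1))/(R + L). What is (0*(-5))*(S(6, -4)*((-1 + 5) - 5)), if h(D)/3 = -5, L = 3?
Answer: 0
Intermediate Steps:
h(D) = -15 (h(D) = 3*(-5) = -15)
S(R, r) = (-15 + r)/(3 + R) (S(R, r) = (r - 15)/(R + 3) = (-15 + r)/(3 + R))
(0*(-5))*(S(6, -4)*((-1 + 5) - 5)) = (0*(-5))*(((-15 - 4)/(3 + 6))*((-1 + 5) - 5)) = 0*((-19/9)*(4 - 5)) = 0*(((⅑)*(-19))*(-1)) = 0*(-19/9*(-1)) = 0*(19/9) = 0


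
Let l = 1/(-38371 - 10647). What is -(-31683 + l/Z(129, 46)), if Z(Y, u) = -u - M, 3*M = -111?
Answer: 13977335645/441162 ≈ 31683.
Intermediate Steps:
M = -37 (M = (⅓)*(-111) = -37)
Z(Y, u) = 37 - u (Z(Y, u) = -u - 1*(-37) = -u + 37 = 37 - u)
l = -1/49018 (l = 1/(-49018) = -1/49018 ≈ -2.0401e-5)
-(-31683 + l/Z(129, 46)) = -(-31683 - 1/(49018*(37 - 1*46))) = -(-31683 - 1/(49018*(37 - 46))) = -(-31683 - 1/49018/(-9)) = -(-31683 - 1/49018*(-⅑)) = -(-31683 + 1/441162) = -1*(-13977335645/441162) = 13977335645/441162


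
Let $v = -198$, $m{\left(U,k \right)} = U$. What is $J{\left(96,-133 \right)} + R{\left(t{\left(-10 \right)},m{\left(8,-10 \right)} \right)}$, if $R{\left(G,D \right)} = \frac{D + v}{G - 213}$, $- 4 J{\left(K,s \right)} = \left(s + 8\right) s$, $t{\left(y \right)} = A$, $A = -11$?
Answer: $- \frac{465405}{112} \approx -4155.4$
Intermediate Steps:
$t{\left(y \right)} = -11$
$J{\left(K,s \right)} = - \frac{s \left(8 + s\right)}{4}$ ($J{\left(K,s \right)} = - \frac{\left(s + 8\right) s}{4} = - \frac{\left(8 + s\right) s}{4} = - \frac{s \left(8 + s\right)}{4}$)
$R{\left(G,D \right)} = \frac{-198 + D}{-213 + G}$ ($R{\left(G,D \right)} = \frac{D - 198}{G - 213} = \frac{-198 + D}{-213 + G}$)
$J{\left(96,-133 \right)} + R{\left(t{\left(-10 \right)},m{\left(8,-10 \right)} \right)} = \left(- \frac{1}{4}\right) \left(-133\right) \left(8 - 133\right) + \frac{-198 + 8}{-213 - 11} = \left(- \frac{1}{4}\right) \left(-133\right) \left(-125\right) + \frac{1}{-224} \left(-190\right) = - \frac{16625}{4} - - \frac{95}{112} = - \frac{16625}{4} + \frac{95}{112} = - \frac{465405}{112}$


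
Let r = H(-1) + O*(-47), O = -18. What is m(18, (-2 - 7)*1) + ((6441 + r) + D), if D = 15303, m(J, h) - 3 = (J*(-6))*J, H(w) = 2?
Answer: 20651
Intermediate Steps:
m(J, h) = 3 - 6*J² (m(J, h) = 3 + (J*(-6))*J = 3 + (-6*J)*J = 3 - 6*J²)
r = 848 (r = 2 - 18*(-47) = 2 + 846 = 848)
m(18, (-2 - 7)*1) + ((6441 + r) + D) = (3 - 6*18²) + ((6441 + 848) + 15303) = (3 - 6*324) + (7289 + 15303) = (3 - 1944) + 22592 = -1941 + 22592 = 20651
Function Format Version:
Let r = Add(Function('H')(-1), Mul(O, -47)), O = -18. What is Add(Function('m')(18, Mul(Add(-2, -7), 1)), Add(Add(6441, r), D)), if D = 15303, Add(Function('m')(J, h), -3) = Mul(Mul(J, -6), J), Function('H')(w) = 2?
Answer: 20651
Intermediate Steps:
Function('m')(J, h) = Add(3, Mul(-6, Pow(J, 2))) (Function('m')(J, h) = Add(3, Mul(Mul(J, -6), J)) = Add(3, Mul(Mul(-6, J), J)) = Add(3, Mul(-6, Pow(J, 2))))
r = 848 (r = Add(2, Mul(-18, -47)) = Add(2, 846) = 848)
Add(Function('m')(18, Mul(Add(-2, -7), 1)), Add(Add(6441, r), D)) = Add(Add(3, Mul(-6, Pow(18, 2))), Add(Add(6441, 848), 15303)) = Add(Add(3, Mul(-6, 324)), Add(7289, 15303)) = Add(Add(3, -1944), 22592) = Add(-1941, 22592) = 20651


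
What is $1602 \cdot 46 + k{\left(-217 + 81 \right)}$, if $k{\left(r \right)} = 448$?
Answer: $74140$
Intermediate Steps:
$1602 \cdot 46 + k{\left(-217 + 81 \right)} = 1602 \cdot 46 + 448 = 73692 + 448 = 74140$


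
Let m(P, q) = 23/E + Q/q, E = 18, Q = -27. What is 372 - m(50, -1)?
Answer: 6187/18 ≈ 343.72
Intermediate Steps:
m(P, q) = 23/18 - 27/q
372 - m(50, -1) = 372 - (23/18 - 27/(-1)) = 372 - (23/18 - 27*(-1)) = 372 - (23/18 + 27) = 372 - 1*509/18 = 372 - 509/18 = 6187/18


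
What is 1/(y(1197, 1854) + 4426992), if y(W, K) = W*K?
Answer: 1/6646230 ≈ 1.5046e-7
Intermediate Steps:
y(W, K) = K*W
1/(y(1197, 1854) + 4426992) = 1/(1854*1197 + 4426992) = 1/(2219238 + 4426992) = 1/6646230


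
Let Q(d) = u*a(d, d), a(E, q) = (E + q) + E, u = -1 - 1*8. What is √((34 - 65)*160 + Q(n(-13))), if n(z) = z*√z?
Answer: √(-4960 + 351*I*√13) ≈ 8.9137 + 70.989*I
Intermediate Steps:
u = -9 (u = -1 - 8 = -9)
a(E, q) = q + 2*E
n(z) = z^(3/2)
Q(d) = -27*d (Q(d) = -9*(d + 2*d) = -27*d)
√((34 - 65)*160 + Q(n(-13))) = √((34 - 65)*160 - (-351)*I*√13) = √(-31*160 - (-351)*I*√13) = √(-4960 + 351*I*√13)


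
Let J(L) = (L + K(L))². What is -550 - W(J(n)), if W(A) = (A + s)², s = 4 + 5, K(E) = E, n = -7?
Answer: -42575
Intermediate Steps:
J(L) = 4*L² (J(L) = (L + L)² = (2*L)² = 4*L²)
s = 9
W(A) = (9 + A)² (W(A) = (A + 9)² = (9 + A)²)
-550 - W(J(n)) = -550 - (9 + 4*(-7)²)² = -550 - (9 + 4*49)² = -550 - (9 + 196)² = -550 - 1*205² = -550 - 1*42025 = -550 - 42025 = -42575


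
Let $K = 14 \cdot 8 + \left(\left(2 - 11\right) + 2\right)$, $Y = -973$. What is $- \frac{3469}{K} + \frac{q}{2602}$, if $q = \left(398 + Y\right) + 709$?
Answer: $- \frac{4506134}{136605} \approx -32.987$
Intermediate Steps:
$K = 105$ ($K = 112 + \left(-9 + 2\right) = 112 - 7 = 105$)
$q = 134$ ($q = \left(398 - 973\right) + 709 = -575 + 709 = 134$)
$- \frac{3469}{K} + \frac{q}{2602} = - \frac{3469}{105} + \frac{134}{2602} = \left(-3469\right) \frac{1}{105} + 134 \cdot \frac{1}{2602} = - \frac{3469}{105} + \frac{67}{1301} = - \frac{4506134}{136605}$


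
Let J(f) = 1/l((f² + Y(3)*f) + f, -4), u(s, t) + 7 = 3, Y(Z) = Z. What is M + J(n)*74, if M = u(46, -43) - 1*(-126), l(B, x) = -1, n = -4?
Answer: 48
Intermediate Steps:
u(s, t) = -4 (u(s, t) = -7 + 3 = -4)
J(f) = -1 (J(f) = 1/(-1) = -1)
M = 122 (M = -4 - 1*(-126) = -4 + 126 = 122)
M + J(n)*74 = 122 - 1*74 = 122 - 74 = 48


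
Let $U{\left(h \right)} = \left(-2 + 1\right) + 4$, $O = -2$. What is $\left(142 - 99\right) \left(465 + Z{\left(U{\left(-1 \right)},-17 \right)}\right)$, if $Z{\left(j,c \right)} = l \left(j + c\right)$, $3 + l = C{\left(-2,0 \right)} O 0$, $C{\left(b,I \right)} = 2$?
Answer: $21801$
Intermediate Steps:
$U{\left(h \right)} = 3$ ($U{\left(h \right)} = -1 + 4 = 3$)
$l = -3$ ($l = -3 + 2 \left(-2\right) 0 = -3 - 0 = -3 + 0 = -3$)
$Z{\left(j,c \right)} = - 3 c - 3 j$ ($Z{\left(j,c \right)} = - 3 \left(j + c\right) = - 3 \left(c + j\right) = - 3 c - 3 j$)
$\left(142 - 99\right) \left(465 + Z{\left(U{\left(-1 \right)},-17 \right)}\right) = \left(142 - 99\right) \left(465 - -42\right) = 43 \left(465 + \left(51 - 9\right)\right) = 43 \left(465 + 42\right) = 43 \cdot 507 = 21801$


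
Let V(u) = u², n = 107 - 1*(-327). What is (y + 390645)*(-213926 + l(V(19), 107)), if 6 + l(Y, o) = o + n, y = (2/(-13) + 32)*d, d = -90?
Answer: -1075730704875/13 ≈ -8.2749e+10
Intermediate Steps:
n = 434 (n = 107 + 327 = 434)
y = -37260/13 (y = (2/(-13) + 32)*(-90) = (2*(-1/13) + 32)*(-90) = (-2/13 + 32)*(-90) = (414/13)*(-90) = -37260/13 ≈ -2866.2)
l(Y, o) = 428 + o (l(Y, o) = -6 + (o + 434) = -6 + (434 + o) = 428 + o)
(y + 390645)*(-213926 + l(V(19), 107)) = (-37260/13 + 390645)*(-213926 + (428 + 107)) = 5041125*(-213926 + 535)/13 = (5041125/13)*(-213391) = -1075730704875/13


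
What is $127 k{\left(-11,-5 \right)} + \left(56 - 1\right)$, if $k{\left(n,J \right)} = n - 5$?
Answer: $-1977$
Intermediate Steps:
$k{\left(n,J \right)} = -5 + n$
$127 k{\left(-11,-5 \right)} + \left(56 - 1\right) = 127 \left(-5 - 11\right) + \left(56 - 1\right) = 127 \left(-16\right) + \left(56 - 1\right) = -2032 + 55 = -1977$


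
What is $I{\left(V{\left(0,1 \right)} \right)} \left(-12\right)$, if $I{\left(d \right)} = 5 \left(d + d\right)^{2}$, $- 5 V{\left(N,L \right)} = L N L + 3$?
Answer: $- \frac{432}{5} \approx -86.4$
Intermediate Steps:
$V{\left(N,L \right)} = - \frac{3}{5} - \frac{N L^{2}}{5}$ ($V{\left(N,L \right)} = - \frac{L N L + 3}{5} = - \frac{N L^{2} + 3}{5} = - \frac{3 + N L^{2}}{5} = - \frac{3}{5} - \frac{N L^{2}}{5}$)
$I{\left(d \right)} = 20 d^{2}$ ($I{\left(d \right)} = 5 \left(2 d\right)^{2} = 5 \cdot 4 d^{2} = 20 d^{2}$)
$I{\left(V{\left(0,1 \right)} \right)} \left(-12\right) = 20 \left(- \frac{3}{5} - 0 \cdot 1^{2}\right)^{2} \left(-12\right) = 20 \left(- \frac{3}{5} - 0 \cdot 1\right)^{2} \left(-12\right) = 20 \left(- \frac{3}{5} + 0\right)^{2} \left(-12\right) = 20 \left(- \frac{3}{5}\right)^{2} \left(-12\right) = 20 \cdot \frac{9}{25} \left(-12\right) = \frac{36}{5} \left(-12\right) = - \frac{432}{5}$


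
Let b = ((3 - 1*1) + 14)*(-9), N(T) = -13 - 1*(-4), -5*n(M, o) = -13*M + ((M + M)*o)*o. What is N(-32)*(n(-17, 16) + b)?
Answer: -69867/5 ≈ -13973.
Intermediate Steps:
n(M, o) = 13*M/5 - 2*M*o²/5 (n(M, o) = -(-13*M + ((M + M)*o)*o)/5 = -(-13*M + ((2*M)*o)*o)/5 = -(-13*M + (2*M*o)*o)/5 = -(-13*M + 2*M*o²)/5 = 13*M/5 - 2*M*o²/5)
N(T) = -9 (N(T) = -13 + 4 = -9)
b = -144 (b = ((3 - 1) + 14)*(-9) = (2 + 14)*(-9) = 16*(-9) = -144)
N(-32)*(n(-17, 16) + b) = -9*((⅕)*(-17)*(13 - 2*16²) - 144) = -9*((⅕)*(-17)*(13 - 2*256) - 144) = -9*((⅕)*(-17)*(13 - 512) - 144) = -9*((⅕)*(-17)*(-499) - 144) = -9*(8483/5 - 144) = -9*7763/5 = -69867/5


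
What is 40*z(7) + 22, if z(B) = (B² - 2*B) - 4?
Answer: 1262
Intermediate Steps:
z(B) = -4 + B² - 2*B
40*z(7) + 22 = 40*(-4 + 7² - 2*7) + 22 = 40*(-4 + 49 - 14) + 22 = 40*31 + 22 = 1240 + 22 = 1262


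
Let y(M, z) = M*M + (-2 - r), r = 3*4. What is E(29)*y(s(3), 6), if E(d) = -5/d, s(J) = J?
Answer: 25/29 ≈ 0.86207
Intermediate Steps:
r = 12
y(M, z) = -14 + M² (y(M, z) = M*M + (-2 - 1*12) = M² + (-2 - 12) = M² - 14 = -14 + M²)
E(29)*y(s(3), 6) = (-5/29)*(-14 + 3²) = (-5*1/29)*(-14 + 9) = -5/29*(-5) = 25/29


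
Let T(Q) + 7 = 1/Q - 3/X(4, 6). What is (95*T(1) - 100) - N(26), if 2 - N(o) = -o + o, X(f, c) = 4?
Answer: -2973/4 ≈ -743.25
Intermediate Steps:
T(Q) = -31/4 + 1/Q (T(Q) = -7 + (1/Q - 3/4) = -7 + (1/Q - 3*¼) = -7 + (1/Q - ¾) = -7 + (-¾ + 1/Q) = -31/4 + 1/Q)
N(o) = 2 (N(o) = 2 - (-o + o) = 2 - 1*0 = 2 + 0 = 2)
(95*T(1) - 100) - N(26) = (95*(-31/4 + 1/1) - 100) - 1*2 = (95*(-31/4 + 1) - 100) - 2 = (95*(-27/4) - 100) - 2 = (-2565/4 - 100) - 2 = -2965/4 - 2 = -2973/4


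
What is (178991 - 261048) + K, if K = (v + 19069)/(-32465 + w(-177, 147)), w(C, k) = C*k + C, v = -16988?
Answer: -4813547758/58661 ≈ -82057.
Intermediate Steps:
w(C, k) = C + C*k
K = -2081/58661 (K = (-16988 + 19069)/(-32465 - 177*(1 + 147)) = 2081/(-32465 - 177*148) = 2081/(-32465 - 26196) = 2081/(-58661) = 2081*(-1/58661) = -2081/58661 ≈ -0.035475)
(178991 - 261048) + K = (178991 - 261048) - 2081/58661 = -82057 - 2081/58661 = -4813547758/58661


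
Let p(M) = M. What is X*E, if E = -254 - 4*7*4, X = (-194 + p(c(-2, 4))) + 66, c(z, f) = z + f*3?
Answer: 43188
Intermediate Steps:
c(z, f) = z + 3*f
X = -118 (X = (-194 + (-2 + 3*4)) + 66 = (-194 + (-2 + 12)) + 66 = (-194 + 10) + 66 = -184 + 66 = -118)
E = -366 (E = -254 - 28*4 = -254 - 112 = -366)
X*E = -118*(-366) = 43188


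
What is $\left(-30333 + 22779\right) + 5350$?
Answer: $-2204$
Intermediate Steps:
$\left(-30333 + 22779\right) + 5350 = -7554 + 5350 = -2204$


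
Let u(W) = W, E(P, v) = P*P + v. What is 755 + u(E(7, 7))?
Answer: 811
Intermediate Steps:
E(P, v) = v + P**2 (E(P, v) = P**2 + v = v + P**2)
755 + u(E(7, 7)) = 755 + (7 + 7**2) = 755 + (7 + 49) = 755 + 56 = 811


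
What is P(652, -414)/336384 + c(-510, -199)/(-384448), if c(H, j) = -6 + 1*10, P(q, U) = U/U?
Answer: -15017/2020658688 ≈ -7.4317e-6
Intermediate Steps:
P(q, U) = 1
c(H, j) = 4 (c(H, j) = -6 + 10 = 4)
P(652, -414)/336384 + c(-510, -199)/(-384448) = 1/336384 + 4/(-384448) = 1*(1/336384) + 4*(-1/384448) = 1/336384 - 1/96112 = -15017/2020658688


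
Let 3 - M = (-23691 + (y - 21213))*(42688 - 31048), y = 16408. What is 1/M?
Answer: 1/331693443 ≈ 3.0148e-9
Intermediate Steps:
M = 331693443 (M = 3 - (-23691 + (16408 - 21213))*(42688 - 31048) = 3 - (-23691 - 4805)*11640 = 3 - (-28496)*11640 = 3 - 1*(-331693440) = 3 + 331693440 = 331693443)
1/M = 1/331693443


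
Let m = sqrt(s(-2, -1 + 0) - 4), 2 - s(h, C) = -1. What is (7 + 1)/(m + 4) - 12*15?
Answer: -3028/17 - 8*I/17 ≈ -178.12 - 0.47059*I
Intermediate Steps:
s(h, C) = 3 (s(h, C) = 2 - 1*(-1) = 2 + 1 = 3)
m = I (m = sqrt(3 - 4) = sqrt(-1) = I ≈ 1.0*I)
(7 + 1)/(m + 4) - 12*15 = (7 + 1)/(I + 4) - 12*15 = 8/(4 + I) - 180 = 8*((4 - I)/17) - 180 = 8*(4 - I)/17 - 180 = -180 + 8*(4 - I)/17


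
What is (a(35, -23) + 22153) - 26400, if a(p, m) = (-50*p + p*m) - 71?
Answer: -6873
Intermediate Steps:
a(p, m) = -71 - 50*p + m*p (a(p, m) = (-50*p + m*p) - 71 = -71 - 50*p + m*p)
(a(35, -23) + 22153) - 26400 = ((-71 - 50*35 - 23*35) + 22153) - 26400 = ((-71 - 1750 - 805) + 22153) - 26400 = (-2626 + 22153) - 26400 = 19527 - 26400 = -6873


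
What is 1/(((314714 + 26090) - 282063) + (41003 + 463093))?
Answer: 1/562837 ≈ 1.7767e-6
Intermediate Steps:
1/(((314714 + 26090) - 282063) + (41003 + 463093)) = 1/((340804 - 282063) + 504096) = 1/(58741 + 504096) = 1/562837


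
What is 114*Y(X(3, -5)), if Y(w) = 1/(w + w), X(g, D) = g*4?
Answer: 19/4 ≈ 4.7500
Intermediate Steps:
X(g, D) = 4*g
Y(w) = 1/(2*w)
114*Y(X(3, -5)) = 114*(1/(2*((4*3)))) = 114*((1/2)/12) = 114*((1/2)*(1/12)) = 114*(1/24) = 19/4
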